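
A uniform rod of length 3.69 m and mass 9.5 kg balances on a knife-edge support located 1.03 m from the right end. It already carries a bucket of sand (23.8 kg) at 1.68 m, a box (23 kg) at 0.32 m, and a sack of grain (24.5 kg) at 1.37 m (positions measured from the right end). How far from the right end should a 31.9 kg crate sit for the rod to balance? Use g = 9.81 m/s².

x ≈ 0.553 m from the right end

Taking torques about the knife-edge support (at 1.03 m from the right end):
Beam weight: 9.5 × 9.81 = 93.2 N down at 1.845 m → arm 0.815 m, τ = 93.2 × 0.815 = 75.96 N·m counterclockwise.
Bucket of sand: 23.8 × 9.81 = 233.5 N down at 1.68 m → arm 0.65 m, τ = 233.5 × 0.65 = 151.8 N·m counterclockwise.
Box: 23 × 9.81 = 225.6 N down at 0.32 m → arm 0.71 m, τ = 225.6 × 0.71 = 160.2 N·m clockwise.
Sack of grain: 24.5 × 9.81 = 240.3 N down at 1.37 m → arm 0.34 m, τ = 240.3 × 0.34 = 81.7 N·m counterclockwise.
Net moment of existing loads = 149.3 N·m counterclockwise.
The crate weighs 31.9 × 9.81 = 312.9 N and must supply an equal clockwise moment, so its lever arm about the knife-edge support is 149.3 / 312.9 = 0.477 m.
That puts it at 1.03 − 0.477 = 0.553 m from the right end.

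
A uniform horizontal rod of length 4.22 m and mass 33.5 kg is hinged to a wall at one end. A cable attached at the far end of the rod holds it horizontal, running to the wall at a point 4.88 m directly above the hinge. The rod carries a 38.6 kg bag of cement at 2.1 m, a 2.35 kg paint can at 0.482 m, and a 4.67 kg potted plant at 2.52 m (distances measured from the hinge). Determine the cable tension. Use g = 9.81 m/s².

Taking torques about the hinge:
Beam weight: 33.5 × 9.81 = 328.6 N down at 2.11 m → arm 2.11 m, τ = 328.6 × 2.11 = 693.3 N·m clockwise.
Bag of cement: 38.6 × 9.81 = 378.7 N down at 2.1 m → arm 2.1 m, τ = 378.7 × 2.1 = 795.3 N·m clockwise.
Paint can: 2.35 × 9.81 = 23.05 N down at 0.482 m → arm 0.482 m, τ = 23.05 × 0.482 = 11.11 N·m clockwise.
Potted plant: 4.67 × 9.81 = 45.81 N down at 2.52 m → arm 2.52 m, τ = 45.81 × 2.52 = 115.4 N·m clockwise.
Total clockwise load moment = 1615 N·m.
The cable tension T acts at 4.22 m; only its component perpendicular to the rod, T sinθ, produces torque. sinθ = h/√(h²+d²) = 4.88/√(4.88²+4.22²) = 0.7564.
Στ = 0 ⇒ T × 4.22 × 0.7564 = 1615 ⇒ T = 1615 / 3.192 = 506 N.

T ≈ 506 N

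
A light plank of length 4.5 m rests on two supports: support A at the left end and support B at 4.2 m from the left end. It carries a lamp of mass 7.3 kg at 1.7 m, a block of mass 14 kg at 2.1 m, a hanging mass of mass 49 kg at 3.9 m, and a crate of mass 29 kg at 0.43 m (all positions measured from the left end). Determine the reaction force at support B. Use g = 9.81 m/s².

Taking torques about support A:
Lamp: 7.3 × 9.81 = 71.61 N down at 1.7 m → arm 1.7 m, τ = 71.61 × 1.7 = 121.7 N·m clockwise.
Block: 14 × 9.81 = 137.3 N down at 2.1 m → arm 2.1 m, τ = 137.3 × 2.1 = 288.3 N·m clockwise.
Hanging mass: 49 × 9.81 = 480.7 N down at 3.9 m → arm 3.9 m, τ = 480.7 × 3.9 = 1875 N·m clockwise.
Crate: 29 × 9.81 = 284.5 N down at 0.43 m → arm 0.43 m, τ = 284.5 × 0.43 = 122.3 N·m clockwise.
Net load moment about support A = 2407 N·m clockwise.
Reaction R at support B is upward at 4.2 m, arm 4.2 m → moment R × 4.2 counterclockwise.
Balancing moments: R × 4.2 = 2407, giving R = 573 N.

R_B ≈ 573 N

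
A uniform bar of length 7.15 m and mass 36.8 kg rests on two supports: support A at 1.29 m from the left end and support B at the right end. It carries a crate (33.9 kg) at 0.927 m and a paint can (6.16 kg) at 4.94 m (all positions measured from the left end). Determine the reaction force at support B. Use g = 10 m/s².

About support A:
Beam weight: 36.8 × 10 = 368 N down at 3.575 m → arm 2.285 m, τ = 368 × 2.285 = 840.9 N·m clockwise.
Crate: 33.9 × 10 = 339 N down at 0.927 m → arm 0.363 m, τ = 339 × 0.363 = 123.1 N·m counterclockwise.
Paint can: 6.16 × 10 = 61.6 N down at 4.94 m → arm 3.65 m, τ = 61.6 × 3.65 = 224.8 N·m clockwise.
Net load moment about support A = 942.6 N·m clockwise.
Reaction R at support B is upward at 7.15 m, arm 5.86 m → moment R × 5.86 counterclockwise.
For rotational equilibrium, R × 5.86 = 942.6, so R = 161 N.

R_B ≈ 161 N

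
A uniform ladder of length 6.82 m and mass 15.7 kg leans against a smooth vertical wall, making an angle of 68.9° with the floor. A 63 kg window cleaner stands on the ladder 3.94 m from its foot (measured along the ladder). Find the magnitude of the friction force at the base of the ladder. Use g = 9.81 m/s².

f ≈ 167 N

About the foot of the ladder:
Ladder weight 15.7×9.81 = 154 N acts at 3.41 m along the ladder; its horizontal arm is 3.41·cos68.9° = 1.228 m → τ = 189.1 N·m clockwise.
Window cleaner: 63×9.81 = 618 N at 3.94 m → arm 1.418 m → τ = 876.3 N·m clockwise.
Wall normal N acts horizontally at the top; its moment arm is the height L sinθ = 6.82·sin68.9° = 6.363 m, counterclockwise.
Balancing moments: N × 6.363 = 1065, giving N = 167 N.
ΣFx = 0: friction at the foot balances the wall's push, so f = N_wall = 167 N.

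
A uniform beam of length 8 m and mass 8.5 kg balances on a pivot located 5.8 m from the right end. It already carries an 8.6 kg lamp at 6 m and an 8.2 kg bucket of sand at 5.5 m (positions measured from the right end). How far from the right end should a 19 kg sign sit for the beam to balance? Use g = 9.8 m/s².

About the pivot (at 5.8 m from the right end):
Beam weight: 8.5 × 9.8 = 83.3 N down at 4 m → arm 1.8 m, τ = 83.3 × 1.8 = 149.9 N·m clockwise.
Lamp: 8.6 × 9.8 = 84.28 N down at 6 m → arm 0.2 m, τ = 84.28 × 0.2 = 16.86 N·m counterclockwise.
Bucket of sand: 8.2 × 9.8 = 80.36 N down at 5.5 m → arm 0.3 m, τ = 80.36 × 0.3 = 24.11 N·m clockwise.
Net moment of existing loads = 157.2 N·m clockwise.
The sign weighs 19 × 9.8 = 186.2 N and must supply an equal counterclockwise moment, so its lever arm about the pivot is 157.2 / 186.2 = 0.844 m.
That puts it at 5.8 + 0.844 = 6.64 m from the right end.

x ≈ 6.64 m from the right end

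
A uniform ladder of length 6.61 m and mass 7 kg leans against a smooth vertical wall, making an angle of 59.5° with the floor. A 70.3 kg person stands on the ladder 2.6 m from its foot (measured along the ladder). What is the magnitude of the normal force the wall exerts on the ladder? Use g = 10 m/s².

Taking torques about the foot of the ladder:
Ladder weight 7×10 = 70 N acts at 3.305 m along the ladder; its horizontal arm is 3.305·cos59.5° = 1.677 m → τ = 117.4 N·m clockwise.
Person: 70.3×10 = 703 N at 2.6 m → arm 1.32 m → τ = 928 N·m clockwise.
Wall normal N acts horizontally at the top; its moment arm is the height L sinθ = 6.61·sin59.5° = 5.695 m, counterclockwise.
Στ = 0 ⇒ N × 5.695 = 1045 ⇒ N = 183 N.

N_wall ≈ 183 N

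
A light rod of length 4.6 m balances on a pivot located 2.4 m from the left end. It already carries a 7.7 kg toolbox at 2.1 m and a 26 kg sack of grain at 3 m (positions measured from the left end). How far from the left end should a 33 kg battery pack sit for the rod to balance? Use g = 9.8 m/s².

x ≈ 2 m from the left end

Choose the pivot (at 2.4 m from the left end) as the axis so the support reaction has zero arm there.
Toolbox: 7.7 × 9.8 = 75.46 N down at 2.1 m → arm 0.3 m, τ = 75.46 × 0.3 = 22.64 N·m counterclockwise.
Sack of grain: 26 × 9.8 = 254.8 N down at 3 m → arm 0.6 m, τ = 254.8 × 0.6 = 152.9 N·m clockwise.
Net moment of existing loads = 130.3 N·m clockwise.
The battery pack weighs 33 × 9.8 = 323.4 N and must supply an equal counterclockwise moment, so its lever arm about the pivot is 130.3 / 323.4 = 0.403 m.
That puts it at 2.4 − 0.403 = 2 m from the left end.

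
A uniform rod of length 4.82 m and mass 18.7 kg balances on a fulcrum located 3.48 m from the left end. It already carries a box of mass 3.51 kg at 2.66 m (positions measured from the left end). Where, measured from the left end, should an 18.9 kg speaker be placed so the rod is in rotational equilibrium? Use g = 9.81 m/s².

x ≈ 4.69 m from the left end

Choose the fulcrum (at 3.48 m from the left end) as the axis so the support reaction has zero arm there.
Beam weight: 18.7 × 9.81 = 183.4 N down at 2.41 m → arm 1.07 m, τ = 183.4 × 1.07 = 196.2 N·m counterclockwise.
Box: 3.51 × 9.81 = 34.43 N down at 2.66 m → arm 0.82 m, τ = 34.43 × 0.82 = 28.23 N·m counterclockwise.
Net moment of existing loads = 224.4 N·m counterclockwise.
The speaker weighs 18.9 × 9.81 = 185.4 N and must supply an equal clockwise moment, so its lever arm about the fulcrum is 224.4 / 185.4 = 1.21 m.
That puts it at 3.48 + 1.21 = 4.69 m from the left end.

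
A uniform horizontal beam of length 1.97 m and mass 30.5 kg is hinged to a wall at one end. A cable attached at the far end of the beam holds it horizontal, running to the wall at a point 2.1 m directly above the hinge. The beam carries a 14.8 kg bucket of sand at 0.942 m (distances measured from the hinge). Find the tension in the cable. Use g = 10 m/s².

Choose the hinge as the axis so the unknown hinge reaction has zero arm there.
Beam weight: 30.5 × 10 = 305 N down at 0.985 m → arm 0.985 m, τ = 305 × 0.985 = 300.4 N·m clockwise.
Bucket of sand: 14.8 × 10 = 148 N down at 0.942 m → arm 0.942 m, τ = 148 × 0.942 = 139.4 N·m clockwise.
Total clockwise load moment = 439.8 N·m.
The cable tension T acts at 1.97 m; only its component perpendicular to the beam, T sinθ, produces torque. sinθ = h/√(h²+d²) = 2.1/√(2.1²+1.97²) = 0.7293.
For rotational equilibrium, T × 1.97 × 0.7293 = 439.8, so T = 439.8 / 1.437 = 306 N.

T ≈ 306 N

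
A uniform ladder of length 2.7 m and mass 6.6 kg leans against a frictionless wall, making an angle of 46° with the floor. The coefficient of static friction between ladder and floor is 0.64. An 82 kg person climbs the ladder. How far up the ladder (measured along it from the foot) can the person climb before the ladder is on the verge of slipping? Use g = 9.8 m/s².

Sum moments about the foot of the ladder (the floor normal and friction both act there and drop out).
Ladder weight 6.6×9.8 = 64.68 N acts at 1.35 m along the ladder; its horizontal arm is 1.35·cos46° = 0.9378 m → τ = 60.66 N·m clockwise.
Person weight 82×9.8 = 803.6 N at distance d → arm d·cos46° → τ = 803.6·d·0.6947 clockwise.
Wall normal N at the top has arm L sinθ = 1.942 m counterclockwise, so Στ = 0 gives N·1.942 = 60.66 + 558.3·d.
ΣFy = 0 ⇒ N_floor = 868.3 N, so the maximum friction is μ_s·N_floor = 0.64×868.3 = 555.7 N. ΣFx = 0 ⇒ N_wall = f, so at the slipping point N = 555.7 N.
Substituting: 555.7×1.942 = 60.66 + 558.3·d ⇒ d = (1079 − 60.66) / 558.3 = 1.82 m.

d ≈ 1.82 m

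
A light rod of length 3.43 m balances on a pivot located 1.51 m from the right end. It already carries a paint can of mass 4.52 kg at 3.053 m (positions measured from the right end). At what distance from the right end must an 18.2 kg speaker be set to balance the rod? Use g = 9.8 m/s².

x ≈ 1.13 m from the right end

Taking torques about the pivot (at 1.51 m from the right end):
Paint can: 4.52 × 9.8 = 44.3 N down at 3.053 m → arm 1.543 m, τ = 44.3 × 1.543 = 68.35 N·m counterclockwise.
Net moment of existing loads = 68.35 N·m counterclockwise.
The speaker weighs 18.2 × 9.8 = 178.4 N and must supply an equal clockwise moment, so its lever arm about the pivot is 68.35 / 178.4 = 0.383 m.
That puts it at 1.51 − 0.383 = 1.13 m from the right end.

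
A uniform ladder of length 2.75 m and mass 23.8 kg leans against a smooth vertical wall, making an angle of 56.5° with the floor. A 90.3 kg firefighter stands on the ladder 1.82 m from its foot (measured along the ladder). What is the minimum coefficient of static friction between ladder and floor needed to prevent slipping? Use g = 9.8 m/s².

μ_min ≈ 0.416

Taking torques about the foot of the ladder:
Ladder weight 23.8×9.8 = 233.2 N acts at 1.375 m along the ladder; its horizontal arm is 1.375·cos56.5° = 0.7589 m → τ = 177 N·m clockwise.
Firefighter: 90.3×9.8 = 884.9 N at 1.82 m → arm 1.005 m → τ = 889.3 N·m clockwise.
Wall normal N acts horizontally at the top; its moment arm is the height L sinθ = 2.75·sin56.5° = 2.293 m, counterclockwise.
For rotational equilibrium, N × 2.293 = 1066, so N = 464.9 N.
ΣFx = 0 ⇒ f = N_wall = 464.9 N. ΣFy = 0 ⇒ N_floor = 1118 N.
μ_min = f / N_floor = 464.9 / 1118 = 0.416.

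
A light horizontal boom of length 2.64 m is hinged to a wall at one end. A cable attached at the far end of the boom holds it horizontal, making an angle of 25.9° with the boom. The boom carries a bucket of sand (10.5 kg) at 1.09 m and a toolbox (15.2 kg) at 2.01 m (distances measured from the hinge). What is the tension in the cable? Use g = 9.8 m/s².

Take moments about the hinge.
Bucket of sand: 10.5 × 9.8 = 102.9 N down at 1.09 m → arm 1.09 m, τ = 102.9 × 1.09 = 112.2 N·m clockwise.
Toolbox: 15.2 × 9.8 = 149 N down at 2.01 m → arm 2.01 m, τ = 149 × 2.01 = 299.5 N·m clockwise.
Total clockwise load moment = 411.7 N·m.
The cable tension T acts at 2.64 m; only its component perpendicular to the boom, T sinθ, produces torque. sin 25.9° = 0.4368.
Στ = 0 ⇒ T × 2.64 × 0.4368 = 411.7 ⇒ T = 411.7 / 1.153 = 357 N.

T ≈ 357 N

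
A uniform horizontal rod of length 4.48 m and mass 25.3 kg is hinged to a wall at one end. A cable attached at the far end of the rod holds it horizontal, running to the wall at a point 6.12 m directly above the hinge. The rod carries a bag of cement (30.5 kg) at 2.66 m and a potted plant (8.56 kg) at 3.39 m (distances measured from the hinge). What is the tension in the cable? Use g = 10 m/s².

Take moments about the hinge.
Beam weight: 25.3 × 10 = 253 N down at 2.24 m → arm 2.24 m, τ = 253 × 2.24 = 566.7 N·m clockwise.
Bag of cement: 30.5 × 10 = 305 N down at 2.66 m → arm 2.66 m, τ = 305 × 2.66 = 811.3 N·m clockwise.
Potted plant: 8.56 × 10 = 85.6 N down at 3.39 m → arm 3.39 m, τ = 85.6 × 3.39 = 290.2 N·m clockwise.
Total clockwise load moment = 1668 N·m.
The cable tension T acts at 4.48 m; only its component perpendicular to the rod, T sinθ, produces torque. sinθ = h/√(h²+d²) = 6.12/√(6.12²+4.48²) = 0.8069.
Balancing moments: T × 4.48 × 0.8069 = 1668, giving T = 1668 / 3.615 = 461 N.

T ≈ 461 N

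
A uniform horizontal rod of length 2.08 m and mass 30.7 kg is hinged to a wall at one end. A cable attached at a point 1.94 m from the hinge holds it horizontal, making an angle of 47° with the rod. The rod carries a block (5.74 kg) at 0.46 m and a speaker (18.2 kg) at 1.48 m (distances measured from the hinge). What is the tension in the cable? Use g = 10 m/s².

T ≈ 433 N

Sum moments about the hinge (the unknown hinge reaction has zero arm there).
Beam weight: 30.7 × 10 = 307 N down at 1.04 m → arm 1.04 m, τ = 307 × 1.04 = 319.3 N·m clockwise.
Block: 5.74 × 10 = 57.4 N down at 0.46 m → arm 0.46 m, τ = 57.4 × 0.46 = 26.4 N·m clockwise.
Speaker: 18.2 × 10 = 182 N down at 1.48 m → arm 1.48 m, τ = 182 × 1.48 = 269.4 N·m clockwise.
Total clockwise load moment = 615.1 N·m.
The cable tension T acts at 1.94 m; only its component perpendicular to the rod, T sinθ, produces torque. sin 47° = 0.7314.
For rotational equilibrium, T × 1.94 × 0.7314 = 615.1, so T = 615.1 / 1.419 = 433 N.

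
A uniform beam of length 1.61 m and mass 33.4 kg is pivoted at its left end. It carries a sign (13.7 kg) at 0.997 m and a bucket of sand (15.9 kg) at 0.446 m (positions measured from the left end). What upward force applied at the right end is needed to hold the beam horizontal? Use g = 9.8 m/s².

F ≈ 290 N

About the left end:
Beam weight: 33.4 × 9.8 = 327.3 N down at 0.805 m → arm 0.805 m, τ = 327.3 × 0.805 = 263.5 N·m clockwise.
Sign: 13.7 × 9.8 = 134.3 N down at 0.997 m → arm 0.997 m, τ = 134.3 × 0.997 = 133.9 N·m clockwise.
Bucket of sand: 15.9 × 9.8 = 155.8 N down at 0.446 m → arm 0.446 m, τ = 155.8 × 0.446 = 69.49 N·m clockwise.
Net moment of the loads = 466.9 N·m clockwise.
The upward force F acts at the right end, arm 1.61 m, giving F × 1.61 counterclockwise.
For rotational equilibrium, F × 1.61 = 466.9, so F = 466.9 / 1.61 = 290 N.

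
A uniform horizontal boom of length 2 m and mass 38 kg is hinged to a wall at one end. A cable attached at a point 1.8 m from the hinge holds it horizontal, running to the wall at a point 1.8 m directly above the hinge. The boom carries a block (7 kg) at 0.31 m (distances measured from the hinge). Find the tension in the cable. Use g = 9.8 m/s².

T ≈ 309 N

Take moments about the hinge.
Beam weight: 38 × 9.8 = 372.4 N down at 1 m → arm 1 m, τ = 372.4 × 1 = 372.4 N·m clockwise.
Block: 7 × 9.8 = 68.6 N down at 0.31 m → arm 0.31 m, τ = 68.6 × 0.31 = 21.27 N·m clockwise.
Total clockwise load moment = 393.7 N·m.
The cable tension T acts at 1.8 m; only its component perpendicular to the boom, T sinθ, produces torque. sinθ = h/√(h²+d²) = 1.8/√(1.8²+1.8²) = 0.7071.
Setting net torque to zero: T × 1.8 × 0.7071 = 393.7 → T = 393.7 / 1.273 = 309 N.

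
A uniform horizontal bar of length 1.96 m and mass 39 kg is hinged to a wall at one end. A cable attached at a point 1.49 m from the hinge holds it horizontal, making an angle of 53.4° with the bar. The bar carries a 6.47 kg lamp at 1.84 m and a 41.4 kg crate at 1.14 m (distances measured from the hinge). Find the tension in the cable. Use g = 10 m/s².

T ≈ 814 N

Sum moments about the hinge (the unknown hinge reaction has zero arm there).
Beam weight: 39 × 10 = 390 N down at 0.98 m → arm 0.98 m, τ = 390 × 0.98 = 382.2 N·m clockwise.
Lamp: 6.47 × 10 = 64.7 N down at 1.84 m → arm 1.84 m, τ = 64.7 × 1.84 = 119 N·m clockwise.
Crate: 41.4 × 10 = 414 N down at 1.14 m → arm 1.14 m, τ = 414 × 1.14 = 472 N·m clockwise.
Total clockwise load moment = 973.2 N·m.
The cable tension T acts at 1.49 m; only its component perpendicular to the bar, T sinθ, produces torque. sin 53.4° = 0.8028.
For rotational equilibrium, T × 1.49 × 0.8028 = 973.2, so T = 973.2 / 1.196 = 814 N.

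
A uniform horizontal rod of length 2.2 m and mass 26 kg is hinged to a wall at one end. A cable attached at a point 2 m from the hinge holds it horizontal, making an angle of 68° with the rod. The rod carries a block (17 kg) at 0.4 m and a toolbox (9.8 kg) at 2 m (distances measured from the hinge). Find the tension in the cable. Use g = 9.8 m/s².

Taking torques about the hinge:
Beam weight: 26 × 9.8 = 254.8 N down at 1.1 m → arm 1.1 m, τ = 254.8 × 1.1 = 280.3 N·m clockwise.
Block: 17 × 9.8 = 166.6 N down at 0.4 m → arm 0.4 m, τ = 166.6 × 0.4 = 66.64 N·m clockwise.
Toolbox: 9.8 × 9.8 = 96.04 N down at 2 m → arm 2 m, τ = 96.04 × 2 = 192.1 N·m clockwise.
Total clockwise load moment = 539 N·m.
The cable tension T acts at 2 m; only its component perpendicular to the rod, T sinθ, produces torque. sin 68° = 0.9272.
For rotational equilibrium, T × 2 × 0.9272 = 539, so T = 539 / 1.854 = 291 N.

T ≈ 291 N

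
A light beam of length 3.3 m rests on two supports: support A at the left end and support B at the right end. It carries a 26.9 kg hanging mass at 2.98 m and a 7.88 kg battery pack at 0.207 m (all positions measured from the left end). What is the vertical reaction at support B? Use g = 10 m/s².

R_B ≈ 248 N

About support A:
Hanging mass: 26.9 × 10 = 269 N down at 2.98 m → arm 2.98 m, τ = 269 × 2.98 = 801.6 N·m clockwise.
Battery pack: 7.88 × 10 = 78.8 N down at 0.207 m → arm 0.207 m, τ = 78.8 × 0.207 = 16.31 N·m clockwise.
Net load moment about support A = 817.9 N·m clockwise.
Reaction R at support B is upward at 3.3 m, arm 3.3 m → moment R × 3.3 counterclockwise.
Στ = 0 ⇒ R × 3.3 = 817.9 ⇒ R = 248 N.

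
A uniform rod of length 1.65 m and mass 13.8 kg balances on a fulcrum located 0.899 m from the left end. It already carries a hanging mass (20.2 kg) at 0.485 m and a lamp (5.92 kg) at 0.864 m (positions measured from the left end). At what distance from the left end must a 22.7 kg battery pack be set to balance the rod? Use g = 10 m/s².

x ≈ 1.32 m from the left end

About the fulcrum (at 0.899 m from the left end):
Beam weight: 13.8 × 10 = 138 N down at 0.825 m → arm 0.074 m, τ = 138 × 0.074 = 10.21 N·m counterclockwise.
Hanging mass: 20.2 × 10 = 202 N down at 0.485 m → arm 0.414 m, τ = 202 × 0.414 = 83.63 N·m counterclockwise.
Lamp: 5.92 × 10 = 59.2 N down at 0.864 m → arm 0.035 m, τ = 59.2 × 0.035 = 2.072 N·m counterclockwise.
Net moment of existing loads = 95.91 N·m counterclockwise.
The battery pack weighs 22.7 × 10 = 227 N and must supply an equal clockwise moment, so its lever arm about the fulcrum is 95.91 / 227 = 0.423 m.
That puts it at 0.899 + 0.423 = 1.32 m from the left end.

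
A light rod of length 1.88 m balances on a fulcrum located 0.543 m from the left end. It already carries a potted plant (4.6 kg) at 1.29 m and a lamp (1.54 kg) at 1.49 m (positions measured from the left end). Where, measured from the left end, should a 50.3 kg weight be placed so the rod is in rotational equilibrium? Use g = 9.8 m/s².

x ≈ 0.446 m from the left end

Take moments about the fulcrum (at 0.543 m from the left end).
Potted plant: 4.6 × 9.8 = 45.08 N down at 1.29 m → arm 0.747 m, τ = 45.08 × 0.747 = 33.67 N·m clockwise.
Lamp: 1.54 × 9.8 = 15.09 N down at 1.49 m → arm 0.947 m, τ = 15.09 × 0.947 = 14.29 N·m clockwise.
Net moment of existing loads = 47.96 N·m clockwise.
The weight weighs 50.3 × 9.8 = 492.9 N and must supply an equal counterclockwise moment, so its lever arm about the fulcrum is 47.96 / 492.9 = 0.0973 m.
That puts it at 0.543 − 0.0973 = 0.446 m from the left end.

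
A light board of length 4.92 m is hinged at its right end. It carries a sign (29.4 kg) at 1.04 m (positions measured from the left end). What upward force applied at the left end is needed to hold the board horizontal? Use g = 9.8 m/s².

Take moments about the right end.
Sign: 29.4 × 9.8 = 288.1 N down at 1.04 m → arm 3.88 m, τ = 288.1 × 3.88 = 1118 N·m counterclockwise.
Net moment of the loads = 1118 N·m counterclockwise.
The upward force F acts at the left end, arm 4.92 m, giving F × 4.92 clockwise.
Balancing moments: F × 4.92 = 1118, giving F = 1118 / 4.92 = 227 N.

F ≈ 227 N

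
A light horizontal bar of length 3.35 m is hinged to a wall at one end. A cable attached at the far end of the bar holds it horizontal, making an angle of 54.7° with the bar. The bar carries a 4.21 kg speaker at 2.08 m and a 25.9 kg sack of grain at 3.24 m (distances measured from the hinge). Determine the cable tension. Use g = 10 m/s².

Take moments about the hinge.
Speaker: 4.21 × 10 = 42.1 N down at 2.08 m → arm 2.08 m, τ = 42.1 × 2.08 = 87.57 N·m clockwise.
Sack of grain: 25.9 × 10 = 259 N down at 3.24 m → arm 3.24 m, τ = 259 × 3.24 = 839.2 N·m clockwise.
Total clockwise load moment = 926.8 N·m.
The cable tension T acts at 3.35 m; only its component perpendicular to the bar, T sinθ, produces torque. sin 54.7° = 0.8161.
Balancing moments: T × 3.35 × 0.8161 = 926.8, giving T = 926.8 / 2.734 = 339 N.

T ≈ 339 N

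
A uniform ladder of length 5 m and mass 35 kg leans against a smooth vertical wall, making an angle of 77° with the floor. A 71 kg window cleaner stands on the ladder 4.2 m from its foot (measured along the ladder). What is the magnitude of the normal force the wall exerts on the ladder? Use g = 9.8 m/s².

N_wall ≈ 175 N

Taking torques about the foot of the ladder:
Ladder weight 35×9.8 = 343 N acts at 2.5 m along the ladder; its horizontal arm is 2.5·cos77° = 0.5624 m → τ = 192.9 N·m clockwise.
Window cleaner: 71×9.8 = 695.8 N at 4.2 m → arm 0.9448 m → τ = 657.4 N·m clockwise.
Wall normal N acts horizontally at the top; its moment arm is the height L sinθ = 5·sin77° = 4.872 m, counterclockwise.
Στ = 0 ⇒ N × 4.872 = 850.3 ⇒ N = 175 N.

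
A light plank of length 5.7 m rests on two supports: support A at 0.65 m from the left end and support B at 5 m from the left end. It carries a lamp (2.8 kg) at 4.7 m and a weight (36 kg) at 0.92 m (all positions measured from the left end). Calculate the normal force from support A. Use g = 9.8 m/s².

R_A ≈ 333 N

Taking torques about support B:
Lamp: 2.8 × 9.8 = 27.44 N down at 4.7 m → arm 0.3 m, τ = 27.44 × 0.3 = 8.232 N·m counterclockwise.
Weight: 36 × 9.8 = 352.8 N down at 0.92 m → arm 4.08 m, τ = 352.8 × 4.08 = 1439 N·m counterclockwise.
Net load moment about support B = 1447 N·m counterclockwise.
Reaction R at support A is upward at 0.65 m, arm 4.35 m → moment R × 4.35 clockwise.
Setting net torque to zero: R × 4.35 = 1447 → R = 333 N.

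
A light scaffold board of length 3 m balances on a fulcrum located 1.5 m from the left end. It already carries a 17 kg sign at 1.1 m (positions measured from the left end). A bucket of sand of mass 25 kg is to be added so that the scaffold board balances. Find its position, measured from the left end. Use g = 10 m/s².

x ≈ 1.77 m from the left end

Sum moments about the fulcrum (at 1.5 m from the left end) (the support reaction has zero arm there).
Sign: 17 × 10 = 170 N down at 1.1 m → arm 0.4 m, τ = 170 × 0.4 = 68 N·m counterclockwise.
Net moment of existing loads = 68 N·m counterclockwise.
The bucket of sand weighs 25 × 10 = 250 N and must supply an equal clockwise moment, so its lever arm about the fulcrum is 68 / 250 = 0.272 m.
That puts it at 1.5 + 0.272 = 1.77 m from the left end.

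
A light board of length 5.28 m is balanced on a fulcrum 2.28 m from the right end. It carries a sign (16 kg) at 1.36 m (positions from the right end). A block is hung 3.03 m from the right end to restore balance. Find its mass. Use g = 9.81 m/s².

Take moments about the fulcrum (at 2.28 m from the right end).
Sign: 16 × 9.81 = 157 N down at 1.36 m → arm 0.92 m, τ = 157 × 0.92 = 144.4 N·m clockwise.
Net moment of known loads = 144.4 N·m clockwise.
An unknown mass m at 3.03 m has arm 0.75 m; its moment is m·g·0.75 counterclockwise.
For rotational equilibrium, m × 9.81 × 0.75 = 144.4, so m = 144.4 / (9.81 × 0.75) = 19.6 kg.

m ≈ 19.6 kg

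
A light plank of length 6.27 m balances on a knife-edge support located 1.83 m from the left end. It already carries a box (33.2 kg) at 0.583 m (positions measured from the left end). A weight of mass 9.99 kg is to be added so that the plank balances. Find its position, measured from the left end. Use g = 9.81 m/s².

x ≈ 5.97 m from the left end

Taking torques about the knife-edge support (at 1.83 m from the left end):
Box: 33.2 × 9.81 = 325.7 N down at 0.583 m → arm 1.247 m, τ = 325.7 × 1.247 = 406.1 N·m counterclockwise.
Net moment of existing loads = 406.1 N·m counterclockwise.
The weight weighs 9.99 × 9.81 = 98 N and must supply an equal clockwise moment, so its lever arm about the knife-edge support is 406.1 / 98 = 4.14 m.
That puts it at 1.83 + 4.14 = 5.97 m from the left end.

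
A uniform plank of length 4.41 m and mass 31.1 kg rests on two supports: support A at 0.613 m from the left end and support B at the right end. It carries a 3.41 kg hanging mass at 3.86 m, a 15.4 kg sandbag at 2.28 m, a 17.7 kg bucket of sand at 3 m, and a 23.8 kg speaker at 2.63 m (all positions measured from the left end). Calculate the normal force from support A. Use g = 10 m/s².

R_A ≈ 449 N

Sum moments about support B (its reaction then has zero moment arm).
Beam weight: 31.1 × 10 = 311 N down at 2.205 m → arm 2.205 m, τ = 311 × 2.205 = 685.8 N·m counterclockwise.
Hanging mass: 3.41 × 10 = 34.1 N down at 3.86 m → arm 0.55 m, τ = 34.1 × 0.55 = 18.76 N·m counterclockwise.
Sandbag: 15.4 × 10 = 154 N down at 2.28 m → arm 2.13 m, τ = 154 × 2.13 = 328 N·m counterclockwise.
Bucket of sand: 17.7 × 10 = 177 N down at 3 m → arm 1.41 m, τ = 177 × 1.41 = 249.6 N·m counterclockwise.
Speaker: 23.8 × 10 = 238 N down at 2.63 m → arm 1.78 m, τ = 238 × 1.78 = 423.6 N·m counterclockwise.
Net load moment about support B = 1706 N·m counterclockwise.
Reaction R at support A is upward at 0.613 m, arm 3.797 m → moment R × 3.797 clockwise.
Balancing moments: R × 3.797 = 1706, giving R = 449 N.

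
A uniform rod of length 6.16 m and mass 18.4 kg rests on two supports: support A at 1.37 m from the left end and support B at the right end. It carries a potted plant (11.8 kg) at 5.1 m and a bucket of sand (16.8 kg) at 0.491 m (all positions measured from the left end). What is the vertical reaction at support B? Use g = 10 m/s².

Sum moments about support A (its reaction then has zero moment arm).
Beam weight: 18.4 × 10 = 184 N down at 3.08 m → arm 1.71 m, τ = 184 × 1.71 = 314.6 N·m clockwise.
Potted plant: 11.8 × 10 = 118 N down at 5.1 m → arm 3.73 m, τ = 118 × 3.73 = 440.1 N·m clockwise.
Bucket of sand: 16.8 × 10 = 168 N down at 0.491 m → arm 0.879 m, τ = 168 × 0.879 = 147.7 N·m counterclockwise.
Net load moment about support A = 607 N·m clockwise.
Reaction R at support B is upward at 6.16 m, arm 4.79 m → moment R × 4.79 counterclockwise.
Balancing moments: R × 4.79 = 607, giving R = 127 N.

R_B ≈ 127 N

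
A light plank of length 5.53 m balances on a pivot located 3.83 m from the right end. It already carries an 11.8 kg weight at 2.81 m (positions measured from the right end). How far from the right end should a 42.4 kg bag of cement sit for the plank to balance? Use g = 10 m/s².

Sum moments about the pivot (at 3.83 m from the right end) (the support reaction has zero arm there).
Weight: 11.8 × 10 = 118 N down at 2.81 m → arm 1.02 m, τ = 118 × 1.02 = 120.4 N·m clockwise.
Net moment of existing loads = 120.4 N·m clockwise.
The bag of cement weighs 42.4 × 10 = 424 N and must supply an equal counterclockwise moment, so its lever arm about the pivot is 120.4 / 424 = 0.284 m.
That puts it at 3.83 + 0.284 = 4.11 m from the right end.

x ≈ 4.11 m from the right end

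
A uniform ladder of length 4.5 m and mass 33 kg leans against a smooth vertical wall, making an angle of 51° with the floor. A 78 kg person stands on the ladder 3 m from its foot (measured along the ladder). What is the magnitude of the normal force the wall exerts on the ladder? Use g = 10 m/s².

Sum moments about the foot of the ladder (the floor normal and friction both act there and drop out).
Ladder weight 33×10 = 330 N acts at 2.25 m along the ladder; its horizontal arm is 2.25·cos51° = 1.416 m → τ = 467.3 N·m clockwise.
Person: 78×10 = 780 N at 3 m → arm 1.888 m → τ = 1473 N·m clockwise.
Wall normal N acts horizontally at the top; its moment arm is the height L sinθ = 4.5·sin51° = 3.497 m, counterclockwise.
For rotational equilibrium, N × 3.497 = 1940, so N = 555 N.

N_wall ≈ 555 N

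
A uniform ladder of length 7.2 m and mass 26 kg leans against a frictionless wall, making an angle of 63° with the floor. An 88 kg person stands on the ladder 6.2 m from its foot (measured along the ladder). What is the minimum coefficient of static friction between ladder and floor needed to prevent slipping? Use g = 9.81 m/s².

μ_min ≈ 0.397

About the foot of the ladder:
Ladder weight 26×9.81 = 255.1 N acts at 3.6 m along the ladder; its horizontal arm is 3.6·cos63° = 1.634 m → τ = 416.8 N·m clockwise.
Person: 88×9.81 = 863.3 N at 6.2 m → arm 2.815 m → τ = 2430 N·m clockwise.
Wall normal N acts horizontally at the top; its moment arm is the height L sinθ = 7.2·sin63° = 6.415 m, counterclockwise.
Setting net torque to zero: N × 6.415 = 2847 → N = 443.8 N.
ΣFx = 0 ⇒ f = N_wall = 443.8 N. ΣFy = 0 ⇒ N_floor = 1118 N.
μ_min = f / N_floor = 443.8 / 1118 = 0.397.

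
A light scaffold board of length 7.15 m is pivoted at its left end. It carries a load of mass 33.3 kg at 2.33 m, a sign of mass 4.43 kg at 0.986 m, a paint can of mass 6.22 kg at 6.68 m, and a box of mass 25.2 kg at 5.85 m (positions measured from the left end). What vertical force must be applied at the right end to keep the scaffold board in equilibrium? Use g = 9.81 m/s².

F ≈ 372 N

About the left end:
Load: 33.3 × 9.81 = 326.7 N down at 2.33 m → arm 2.33 m, τ = 326.7 × 2.33 = 761.2 N·m clockwise.
Sign: 4.43 × 9.81 = 43.46 N down at 0.986 m → arm 0.986 m, τ = 43.46 × 0.986 = 42.85 N·m clockwise.
Paint can: 6.22 × 9.81 = 61.02 N down at 6.68 m → arm 6.68 m, τ = 61.02 × 6.68 = 407.6 N·m clockwise.
Box: 25.2 × 9.81 = 247.2 N down at 5.85 m → arm 5.85 m, τ = 247.2 × 5.85 = 1446 N·m clockwise.
Net moment of the loads = 2658 N·m clockwise.
The upward force F acts at the right end, arm 7.15 m, giving F × 7.15 counterclockwise.
For rotational equilibrium, F × 7.15 = 2658, so F = 2658 / 7.15 = 372 N.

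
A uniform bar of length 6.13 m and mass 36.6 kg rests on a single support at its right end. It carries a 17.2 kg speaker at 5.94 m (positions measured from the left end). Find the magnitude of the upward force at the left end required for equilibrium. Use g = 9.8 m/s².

F ≈ 185 N

Take moments about the right end.
Beam weight: 36.6 × 9.8 = 358.7 N down at 3.065 m → arm 3.065 m, τ = 358.7 × 3.065 = 1099 N·m counterclockwise.
Speaker: 17.2 × 9.8 = 168.6 N down at 5.94 m → arm 0.19 m, τ = 168.6 × 0.19 = 32.03 N·m counterclockwise.
Net moment of the loads = 1131 N·m counterclockwise.
The upward force F acts at the left end, arm 6.13 m, giving F × 6.13 clockwise.
Balancing moments: F × 6.13 = 1131, giving F = 1131 / 6.13 = 185 N.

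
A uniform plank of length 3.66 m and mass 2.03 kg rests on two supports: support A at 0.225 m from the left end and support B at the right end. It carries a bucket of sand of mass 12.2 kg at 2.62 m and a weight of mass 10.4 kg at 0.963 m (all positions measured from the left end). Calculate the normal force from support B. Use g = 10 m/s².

Taking torques about support A:
Beam weight: 2.03 × 10 = 20.3 N down at 1.83 m → arm 1.605 m, τ = 20.3 × 1.605 = 32.58 N·m clockwise.
Bucket of sand: 12.2 × 10 = 122 N down at 2.62 m → arm 2.395 m, τ = 122 × 2.395 = 292.2 N·m clockwise.
Weight: 10.4 × 10 = 104 N down at 0.963 m → arm 0.738 m, τ = 104 × 0.738 = 76.75 N·m clockwise.
Net load moment about support A = 401.5 N·m clockwise.
Reaction R at support B is upward at 3.66 m, arm 3.435 m → moment R × 3.435 counterclockwise.
Setting net torque to zero: R × 3.435 = 401.5 → R = 117 N.

R_B ≈ 117 N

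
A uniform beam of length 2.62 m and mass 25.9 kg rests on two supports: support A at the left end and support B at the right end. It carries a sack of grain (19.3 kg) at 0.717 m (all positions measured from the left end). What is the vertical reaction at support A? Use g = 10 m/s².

About support B:
Beam weight: 25.9 × 10 = 259 N down at 1.31 m → arm 1.31 m, τ = 259 × 1.31 = 339.3 N·m counterclockwise.
Sack of grain: 19.3 × 10 = 193 N down at 0.717 m → arm 1.903 m, τ = 193 × 1.903 = 367.3 N·m counterclockwise.
Net load moment about support B = 706.6 N·m counterclockwise.
Reaction R at support A is upward at 0 m, arm 2.62 m → moment R × 2.62 clockwise.
Balancing moments: R × 2.62 = 706.6, giving R = 270 N.

R_A ≈ 270 N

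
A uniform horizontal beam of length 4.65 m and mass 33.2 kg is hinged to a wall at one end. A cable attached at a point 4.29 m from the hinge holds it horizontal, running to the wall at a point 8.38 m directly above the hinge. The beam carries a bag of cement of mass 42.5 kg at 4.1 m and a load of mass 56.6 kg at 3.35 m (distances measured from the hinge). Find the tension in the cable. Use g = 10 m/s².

Choose the hinge as the axis so the unknown hinge reaction has zero arm there.
Beam weight: 33.2 × 10 = 332 N down at 2.325 m → arm 2.325 m, τ = 332 × 2.325 = 771.9 N·m clockwise.
Bag of cement: 42.5 × 10 = 425 N down at 4.1 m → arm 4.1 m, τ = 425 × 4.1 = 1742 N·m clockwise.
Load: 56.6 × 10 = 566 N down at 3.35 m → arm 3.35 m, τ = 566 × 3.35 = 1896 N·m clockwise.
Total clockwise load moment = 4410 N·m.
The cable tension T acts at 4.29 m; only its component perpendicular to the beam, T sinθ, produces torque. sinθ = h/√(h²+d²) = 8.38/√(8.38²+4.29²) = 0.8901.
For rotational equilibrium, T × 4.29 × 0.8901 = 4410, so T = 4410 / 3.819 = 1150 N.

T ≈ 1150 N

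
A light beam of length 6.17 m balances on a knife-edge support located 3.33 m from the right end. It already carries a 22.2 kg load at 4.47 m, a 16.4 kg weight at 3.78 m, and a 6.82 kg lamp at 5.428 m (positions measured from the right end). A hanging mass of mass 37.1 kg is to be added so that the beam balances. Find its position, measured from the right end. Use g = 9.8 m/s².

x ≈ 2.06 m from the right end

Taking torques about the knife-edge support (at 3.33 m from the right end):
Load: 22.2 × 9.8 = 217.6 N down at 4.47 m → arm 1.14 m, τ = 217.6 × 1.14 = 248.1 N·m counterclockwise.
Weight: 16.4 × 9.8 = 160.7 N down at 3.78 m → arm 0.45 m, τ = 160.7 × 0.45 = 72.31 N·m counterclockwise.
Lamp: 6.82 × 9.8 = 66.84 N down at 5.428 m → arm 2.098 m, τ = 66.84 × 2.098 = 140.2 N·m counterclockwise.
Net moment of existing loads = 460.6 N·m counterclockwise.
The hanging mass weighs 37.1 × 9.8 = 363.6 N and must supply an equal clockwise moment, so its lever arm about the knife-edge support is 460.6 / 363.6 = 1.27 m.
That puts it at 3.33 − 1.27 = 2.06 m from the right end.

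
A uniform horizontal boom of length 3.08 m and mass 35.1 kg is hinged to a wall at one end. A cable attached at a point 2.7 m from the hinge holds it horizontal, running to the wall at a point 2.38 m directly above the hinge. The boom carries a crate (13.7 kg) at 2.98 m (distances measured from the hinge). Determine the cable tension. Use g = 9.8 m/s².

Sum moments about the hinge (the unknown hinge reaction has zero arm there).
Beam weight: 35.1 × 9.8 = 344 N down at 1.54 m → arm 1.54 m, τ = 344 × 1.54 = 529.8 N·m clockwise.
Crate: 13.7 × 9.8 = 134.3 N down at 2.98 m → arm 2.98 m, τ = 134.3 × 2.98 = 400.2 N·m clockwise.
Total clockwise load moment = 930 N·m.
The cable tension T acts at 2.7 m; only its component perpendicular to the boom, T sinθ, produces torque. sinθ = h/√(h²+d²) = 2.38/√(2.38²+2.7²) = 0.6613.
For rotational equilibrium, T × 2.7 × 0.6613 = 930, so T = 930 / 1.786 = 521 N.

T ≈ 521 N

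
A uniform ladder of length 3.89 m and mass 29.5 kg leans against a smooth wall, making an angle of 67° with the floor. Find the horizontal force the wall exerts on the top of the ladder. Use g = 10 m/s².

N_wall ≈ 62.6 N

Choose the foot of the ladder as the axis so the floor normal and friction both act there and drop out.
Ladder weight 29.5×10 = 295 N acts at 1.945 m along the ladder; its horizontal arm is 1.945·cos67° = 0.76 m → τ = 224.2 N·m clockwise.
Wall normal N acts horizontally at the top; its moment arm is the height L sinθ = 3.89·sin67° = 3.581 m, counterclockwise.
For rotational equilibrium, N × 3.581 = 224.2, so N = 62.6 N.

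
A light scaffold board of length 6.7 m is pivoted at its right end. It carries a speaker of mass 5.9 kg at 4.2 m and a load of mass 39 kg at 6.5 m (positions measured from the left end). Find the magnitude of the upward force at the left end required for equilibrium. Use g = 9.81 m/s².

Choose the right end as the axis so the unknown pivot reaction has zero arm there.
Speaker: 5.9 × 9.81 = 57.88 N down at 4.2 m → arm 2.5 m, τ = 57.88 × 2.5 = 144.7 N·m counterclockwise.
Load: 39 × 9.81 = 382.6 N down at 6.5 m → arm 0.2 m, τ = 382.6 × 0.2 = 76.52 N·m counterclockwise.
Net moment of the loads = 221.2 N·m counterclockwise.
The upward force F acts at the left end, arm 6.7 m, giving F × 6.7 clockwise.
For rotational equilibrium, F × 6.7 = 221.2, so F = 221.2 / 6.7 = 33 N.

F ≈ 33 N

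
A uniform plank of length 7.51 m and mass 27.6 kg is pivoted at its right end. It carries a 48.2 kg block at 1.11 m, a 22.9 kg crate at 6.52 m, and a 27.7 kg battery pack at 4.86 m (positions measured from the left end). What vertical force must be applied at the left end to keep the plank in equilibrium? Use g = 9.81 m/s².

Choose the right end as the axis so the unknown pivot reaction has zero arm there.
Beam weight: 27.6 × 9.81 = 270.8 N down at 3.755 m → arm 3.755 m, τ = 270.8 × 3.755 = 1017 N·m counterclockwise.
Block: 48.2 × 9.81 = 472.8 N down at 1.11 m → arm 6.4 m, τ = 472.8 × 6.4 = 3026 N·m counterclockwise.
Crate: 22.9 × 9.81 = 224.6 N down at 6.52 m → arm 0.99 m, τ = 224.6 × 0.99 = 222.4 N·m counterclockwise.
Battery pack: 27.7 × 9.81 = 271.7 N down at 4.86 m → arm 2.65 m, τ = 271.7 × 2.65 = 720 N·m counterclockwise.
Net moment of the loads = 4985 N·m counterclockwise.
The upward force F acts at the left end, arm 7.51 m, giving F × 7.51 clockwise.
Balancing moments: F × 7.51 = 4985, giving F = 4985 / 7.51 = 664 N.

F ≈ 664 N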